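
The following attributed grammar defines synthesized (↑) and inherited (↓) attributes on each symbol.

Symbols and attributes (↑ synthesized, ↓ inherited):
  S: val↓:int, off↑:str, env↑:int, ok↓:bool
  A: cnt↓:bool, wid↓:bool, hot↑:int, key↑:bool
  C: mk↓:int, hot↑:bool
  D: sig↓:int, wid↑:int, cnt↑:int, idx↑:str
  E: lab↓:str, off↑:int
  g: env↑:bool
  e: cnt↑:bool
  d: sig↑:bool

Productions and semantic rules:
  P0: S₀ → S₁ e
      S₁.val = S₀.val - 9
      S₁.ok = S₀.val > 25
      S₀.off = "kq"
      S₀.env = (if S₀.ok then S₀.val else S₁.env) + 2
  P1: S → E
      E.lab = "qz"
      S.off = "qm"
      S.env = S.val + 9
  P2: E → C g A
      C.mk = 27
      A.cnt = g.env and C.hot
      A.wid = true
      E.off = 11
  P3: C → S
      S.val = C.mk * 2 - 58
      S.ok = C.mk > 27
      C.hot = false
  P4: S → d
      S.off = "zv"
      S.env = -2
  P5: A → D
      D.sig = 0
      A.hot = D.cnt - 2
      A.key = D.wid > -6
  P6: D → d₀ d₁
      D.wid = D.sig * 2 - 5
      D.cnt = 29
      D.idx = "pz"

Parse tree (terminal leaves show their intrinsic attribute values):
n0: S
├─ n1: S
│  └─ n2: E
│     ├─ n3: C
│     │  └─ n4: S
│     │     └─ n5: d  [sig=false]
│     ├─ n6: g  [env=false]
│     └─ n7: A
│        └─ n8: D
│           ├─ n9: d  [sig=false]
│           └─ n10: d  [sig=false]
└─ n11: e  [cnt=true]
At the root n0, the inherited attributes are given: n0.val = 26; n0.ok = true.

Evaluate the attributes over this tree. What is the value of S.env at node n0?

1. n0.val = 26  [given at root]
2. n0.ok = true  [given at root]
3. n1.val = 17  [S₀.val - 9]
4. n1.ok = true  [S₀.val > 25]
5. n2.lab = "qz"  ["qz"]
6. n3.mk = 27  [27]
7. n4.val = -4  [C.mk * 2 - 58]
8. n4.ok = false  [C.mk > 27]
9. n5.sig = false  [terminal]
10. n4.off = "zv"  ["zv"]
11. n4.env = -2  [-2]
12. n3.hot = false  [false]
13. n6.env = false  [terminal]
14. n7.cnt = false  [g.env and C.hot]
15. n7.wid = true  [true]
16. n8.sig = 0  [0]
17. n9.sig = false  [terminal]
18. n10.sig = false  [terminal]
19. n8.wid = -5  [D.sig * 2 - 5]
20. n8.cnt = 29  [29]
21. n8.idx = "pz"  ["pz"]
22. n7.hot = 27  [D.cnt - 2]
23. n7.key = true  [D.wid > -6]
24. n2.off = 11  [11]
25. n1.off = "qm"  ["qm"]
26. n1.env = 26  [S.val + 9]
27. n11.cnt = true  [terminal]
28. n0.off = "kq"  ["kq"]
29. n0.env = 28  [(if S₀.ok then S₀.val else S₁.env) + 2]

28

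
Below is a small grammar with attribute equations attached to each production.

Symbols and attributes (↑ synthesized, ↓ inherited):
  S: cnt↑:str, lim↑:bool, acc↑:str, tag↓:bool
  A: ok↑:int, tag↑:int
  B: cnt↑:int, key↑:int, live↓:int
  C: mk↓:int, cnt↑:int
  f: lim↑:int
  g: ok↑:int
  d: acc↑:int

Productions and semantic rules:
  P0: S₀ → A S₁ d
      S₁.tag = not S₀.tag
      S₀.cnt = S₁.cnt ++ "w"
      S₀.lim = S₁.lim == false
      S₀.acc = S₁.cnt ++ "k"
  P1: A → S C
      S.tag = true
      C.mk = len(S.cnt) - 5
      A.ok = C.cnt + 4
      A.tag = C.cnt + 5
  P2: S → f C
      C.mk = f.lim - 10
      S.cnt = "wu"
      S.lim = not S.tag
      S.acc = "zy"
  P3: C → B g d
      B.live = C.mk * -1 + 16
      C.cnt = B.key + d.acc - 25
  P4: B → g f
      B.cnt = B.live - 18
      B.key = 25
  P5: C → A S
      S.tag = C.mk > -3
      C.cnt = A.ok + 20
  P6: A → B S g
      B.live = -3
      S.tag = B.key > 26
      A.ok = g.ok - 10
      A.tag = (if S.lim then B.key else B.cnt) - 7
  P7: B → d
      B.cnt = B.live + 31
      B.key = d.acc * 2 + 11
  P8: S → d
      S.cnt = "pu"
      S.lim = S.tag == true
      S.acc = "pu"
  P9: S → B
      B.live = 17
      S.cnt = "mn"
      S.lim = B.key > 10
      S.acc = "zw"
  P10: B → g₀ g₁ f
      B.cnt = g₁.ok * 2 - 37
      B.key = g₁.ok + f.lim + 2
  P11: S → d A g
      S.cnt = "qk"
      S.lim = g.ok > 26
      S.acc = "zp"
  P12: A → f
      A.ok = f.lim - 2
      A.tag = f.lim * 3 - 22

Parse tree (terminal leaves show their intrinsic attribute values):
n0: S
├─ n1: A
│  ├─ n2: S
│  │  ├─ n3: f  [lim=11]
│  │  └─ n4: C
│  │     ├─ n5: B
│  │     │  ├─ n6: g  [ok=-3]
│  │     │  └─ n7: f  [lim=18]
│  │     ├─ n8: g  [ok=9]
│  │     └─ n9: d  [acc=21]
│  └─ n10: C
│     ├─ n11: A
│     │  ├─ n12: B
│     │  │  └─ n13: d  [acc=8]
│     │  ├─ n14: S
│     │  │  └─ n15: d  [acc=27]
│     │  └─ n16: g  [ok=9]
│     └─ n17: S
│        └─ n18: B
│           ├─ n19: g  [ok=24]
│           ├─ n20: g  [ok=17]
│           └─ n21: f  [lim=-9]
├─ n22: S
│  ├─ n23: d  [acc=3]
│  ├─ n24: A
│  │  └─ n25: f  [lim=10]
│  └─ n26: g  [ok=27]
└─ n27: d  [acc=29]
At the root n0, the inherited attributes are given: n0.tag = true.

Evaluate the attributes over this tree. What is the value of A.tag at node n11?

1. n0.tag = true  [given at root]
2. n2.tag = true  [true]
3. n3.lim = 11  [terminal]
4. n4.mk = 1  [f.lim - 10]
5. n5.live = 15  [C.mk * -1 + 16]
6. n6.ok = -3  [terminal]
7. n7.lim = 18  [terminal]
8. n5.cnt = -3  [B.live - 18]
9. n5.key = 25  [25]
10. n8.ok = 9  [terminal]
11. n9.acc = 21  [terminal]
12. n4.cnt = 21  [B.key + d.acc - 25]
13. n2.cnt = "wu"  ["wu"]
14. n2.lim = false  [not S.tag]
15. n2.acc = "zy"  ["zy"]
16. n10.mk = -3  [len(S.cnt) - 5]
17. n12.live = -3  [-3]
18. n13.acc = 8  [terminal]
19. n12.cnt = 28  [B.live + 31]
20. n12.key = 27  [d.acc * 2 + 11]
21. n14.tag = true  [B.key > 26]
22. n15.acc = 27  [terminal]
23. n14.cnt = "pu"  ["pu"]
24. n14.lim = true  [S.tag == true]
25. n14.acc = "pu"  ["pu"]
26. n16.ok = 9  [terminal]
27. n11.ok = -1  [g.ok - 10]
28. n11.tag = 20  [(if S.lim then B.key else B.cnt) - 7]
29. n17.tag = false  [C.mk > -3]
30. n18.live = 17  [17]
31. n19.ok = 24  [terminal]
32. n20.ok = 17  [terminal]
33. n21.lim = -9  [terminal]
34. n18.cnt = -3  [g₁.ok * 2 - 37]
35. n18.key = 10  [g₁.ok + f.lim + 2]
36. n17.cnt = "mn"  ["mn"]
37. n17.lim = false  [B.key > 10]
38. n17.acc = "zw"  ["zw"]
39. n10.cnt = 19  [A.ok + 20]
40. n1.ok = 23  [C.cnt + 4]
41. n1.tag = 24  [C.cnt + 5]
42. n22.tag = false  [not S₀.tag]
43. n23.acc = 3  [terminal]
44. n25.lim = 10  [terminal]
45. n24.ok = 8  [f.lim - 2]
46. n24.tag = 8  [f.lim * 3 - 22]
47. n26.ok = 27  [terminal]
48. n22.cnt = "qk"  ["qk"]
49. n22.lim = true  [g.ok > 26]
50. n22.acc = "zp"  ["zp"]
51. n27.acc = 29  [terminal]
52. n0.cnt = "qkw"  [S₁.cnt ++ "w"]
53. n0.lim = false  [S₁.lim == false]
54. n0.acc = "qkk"  [S₁.cnt ++ "k"]

20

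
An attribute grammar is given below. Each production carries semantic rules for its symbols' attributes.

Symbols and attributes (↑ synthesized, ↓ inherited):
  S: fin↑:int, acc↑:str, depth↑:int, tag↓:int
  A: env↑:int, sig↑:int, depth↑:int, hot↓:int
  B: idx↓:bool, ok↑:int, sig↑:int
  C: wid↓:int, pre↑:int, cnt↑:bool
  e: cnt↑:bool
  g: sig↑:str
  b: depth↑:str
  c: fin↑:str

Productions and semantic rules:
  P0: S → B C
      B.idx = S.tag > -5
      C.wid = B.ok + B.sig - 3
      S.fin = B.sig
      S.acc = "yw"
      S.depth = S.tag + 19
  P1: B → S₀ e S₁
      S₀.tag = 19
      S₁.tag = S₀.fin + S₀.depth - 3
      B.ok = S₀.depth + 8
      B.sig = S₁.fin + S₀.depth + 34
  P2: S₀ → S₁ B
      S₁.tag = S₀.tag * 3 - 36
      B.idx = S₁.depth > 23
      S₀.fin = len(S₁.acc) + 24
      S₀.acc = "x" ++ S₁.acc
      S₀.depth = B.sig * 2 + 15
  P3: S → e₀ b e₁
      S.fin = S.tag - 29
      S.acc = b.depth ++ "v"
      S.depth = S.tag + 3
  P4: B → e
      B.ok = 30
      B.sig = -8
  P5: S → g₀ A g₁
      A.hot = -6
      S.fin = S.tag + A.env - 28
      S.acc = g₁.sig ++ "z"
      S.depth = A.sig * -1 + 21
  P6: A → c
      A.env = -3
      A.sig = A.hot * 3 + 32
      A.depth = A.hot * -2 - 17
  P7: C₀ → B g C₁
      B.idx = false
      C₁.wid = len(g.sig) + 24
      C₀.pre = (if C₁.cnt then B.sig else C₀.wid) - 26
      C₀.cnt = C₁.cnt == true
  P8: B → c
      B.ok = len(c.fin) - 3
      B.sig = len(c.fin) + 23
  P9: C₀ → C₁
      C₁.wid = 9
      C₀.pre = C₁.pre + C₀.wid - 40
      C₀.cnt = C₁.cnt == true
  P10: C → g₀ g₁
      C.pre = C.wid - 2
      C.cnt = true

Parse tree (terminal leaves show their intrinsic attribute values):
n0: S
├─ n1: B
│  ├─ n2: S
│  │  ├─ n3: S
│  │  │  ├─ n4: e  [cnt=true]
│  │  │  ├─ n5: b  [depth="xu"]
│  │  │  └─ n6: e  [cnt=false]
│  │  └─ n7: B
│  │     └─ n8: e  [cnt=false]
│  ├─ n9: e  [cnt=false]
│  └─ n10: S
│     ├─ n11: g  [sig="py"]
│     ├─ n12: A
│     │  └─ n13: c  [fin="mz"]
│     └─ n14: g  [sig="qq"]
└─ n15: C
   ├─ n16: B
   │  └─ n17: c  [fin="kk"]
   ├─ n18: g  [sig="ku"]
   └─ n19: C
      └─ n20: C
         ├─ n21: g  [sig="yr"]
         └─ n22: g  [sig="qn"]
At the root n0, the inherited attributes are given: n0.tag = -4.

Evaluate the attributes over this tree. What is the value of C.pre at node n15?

-1

1. n0.tag = -4  [given at root]
2. n1.idx = true  [S.tag > -5]
3. n2.tag = 19  [19]
4. n3.tag = 21  [S₀.tag * 3 - 36]
5. n4.cnt = true  [terminal]
6. n5.depth = "xu"  [terminal]
7. n6.cnt = false  [terminal]
8. n3.fin = -8  [S.tag - 29]
9. n3.acc = "xuv"  [b.depth ++ "v"]
10. n3.depth = 24  [S.tag + 3]
11. n7.idx = true  [S₁.depth > 23]
12. n8.cnt = false  [terminal]
13. n7.ok = 30  [30]
14. n7.sig = -8  [-8]
15. n2.fin = 27  [len(S₁.acc) + 24]
16. n2.acc = "xxuv"  ["x" ++ S₁.acc]
17. n2.depth = -1  [B.sig * 2 + 15]
18. n9.cnt = false  [terminal]
19. n10.tag = 23  [S₀.fin + S₀.depth - 3]
20. n11.sig = "py"  [terminal]
21. n12.hot = -6  [-6]
22. n13.fin = "mz"  [terminal]
23. n12.env = -3  [-3]
24. n12.sig = 14  [A.hot * 3 + 32]
25. n12.depth = -5  [A.hot * -2 - 17]
26. n14.sig = "qq"  [terminal]
27. n10.fin = -8  [S.tag + A.env - 28]
28. n10.acc = "qqz"  [g₁.sig ++ "z"]
29. n10.depth = 7  [A.sig * -1 + 21]
30. n1.ok = 7  [S₀.depth + 8]
31. n1.sig = 25  [S₁.fin + S₀.depth + 34]
32. n15.wid = 29  [B.ok + B.sig - 3]
33. n16.idx = false  [false]
34. n17.fin = "kk"  [terminal]
35. n16.ok = -1  [len(c.fin) - 3]
36. n16.sig = 25  [len(c.fin) + 23]
37. n18.sig = "ku"  [terminal]
38. n19.wid = 26  [len(g.sig) + 24]
39. n20.wid = 9  [9]
40. n21.sig = "yr"  [terminal]
41. n22.sig = "qn"  [terminal]
42. n20.pre = 7  [C.wid - 2]
43. n20.cnt = true  [true]
44. n19.pre = -7  [C₁.pre + C₀.wid - 40]
45. n19.cnt = true  [C₁.cnt == true]
46. n15.pre = -1  [(if C₁.cnt then B.sig else C₀.wid) - 26]
47. n15.cnt = true  [C₁.cnt == true]
48. n0.fin = 25  [B.sig]
49. n0.acc = "yw"  ["yw"]
50. n0.depth = 15  [S.tag + 19]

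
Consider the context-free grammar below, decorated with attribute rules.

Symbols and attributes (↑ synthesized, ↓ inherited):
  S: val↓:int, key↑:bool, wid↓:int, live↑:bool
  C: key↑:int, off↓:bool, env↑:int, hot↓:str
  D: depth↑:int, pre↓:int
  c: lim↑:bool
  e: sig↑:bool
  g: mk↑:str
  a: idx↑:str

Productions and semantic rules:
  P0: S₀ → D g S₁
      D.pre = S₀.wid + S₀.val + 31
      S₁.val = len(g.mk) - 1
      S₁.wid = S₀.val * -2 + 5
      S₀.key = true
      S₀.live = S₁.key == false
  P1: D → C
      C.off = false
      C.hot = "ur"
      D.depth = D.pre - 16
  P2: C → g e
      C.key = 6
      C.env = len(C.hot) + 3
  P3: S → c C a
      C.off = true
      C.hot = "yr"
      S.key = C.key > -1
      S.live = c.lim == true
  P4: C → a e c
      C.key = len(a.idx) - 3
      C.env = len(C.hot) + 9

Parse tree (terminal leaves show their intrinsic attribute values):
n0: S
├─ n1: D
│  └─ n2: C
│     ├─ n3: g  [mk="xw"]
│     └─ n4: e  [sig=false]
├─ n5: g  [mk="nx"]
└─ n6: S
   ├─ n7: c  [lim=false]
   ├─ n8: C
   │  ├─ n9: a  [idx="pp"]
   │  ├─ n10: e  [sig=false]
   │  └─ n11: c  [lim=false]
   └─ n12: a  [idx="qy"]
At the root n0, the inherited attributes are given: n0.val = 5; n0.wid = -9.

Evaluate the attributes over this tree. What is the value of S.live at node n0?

true

1. n0.val = 5  [given at root]
2. n0.wid = -9  [given at root]
3. n1.pre = 27  [S₀.wid + S₀.val + 31]
4. n2.off = false  [false]
5. n2.hot = "ur"  ["ur"]
6. n3.mk = "xw"  [terminal]
7. n4.sig = false  [terminal]
8. n2.key = 6  [6]
9. n2.env = 5  [len(C.hot) + 3]
10. n1.depth = 11  [D.pre - 16]
11. n5.mk = "nx"  [terminal]
12. n6.val = 1  [len(g.mk) - 1]
13. n6.wid = -5  [S₀.val * -2 + 5]
14. n7.lim = false  [terminal]
15. n8.off = true  [true]
16. n8.hot = "yr"  ["yr"]
17. n9.idx = "pp"  [terminal]
18. n10.sig = false  [terminal]
19. n11.lim = false  [terminal]
20. n8.key = -1  [len(a.idx) - 3]
21. n8.env = 11  [len(C.hot) + 9]
22. n12.idx = "qy"  [terminal]
23. n6.key = false  [C.key > -1]
24. n6.live = false  [c.lim == true]
25. n0.key = true  [true]
26. n0.live = true  [S₁.key == false]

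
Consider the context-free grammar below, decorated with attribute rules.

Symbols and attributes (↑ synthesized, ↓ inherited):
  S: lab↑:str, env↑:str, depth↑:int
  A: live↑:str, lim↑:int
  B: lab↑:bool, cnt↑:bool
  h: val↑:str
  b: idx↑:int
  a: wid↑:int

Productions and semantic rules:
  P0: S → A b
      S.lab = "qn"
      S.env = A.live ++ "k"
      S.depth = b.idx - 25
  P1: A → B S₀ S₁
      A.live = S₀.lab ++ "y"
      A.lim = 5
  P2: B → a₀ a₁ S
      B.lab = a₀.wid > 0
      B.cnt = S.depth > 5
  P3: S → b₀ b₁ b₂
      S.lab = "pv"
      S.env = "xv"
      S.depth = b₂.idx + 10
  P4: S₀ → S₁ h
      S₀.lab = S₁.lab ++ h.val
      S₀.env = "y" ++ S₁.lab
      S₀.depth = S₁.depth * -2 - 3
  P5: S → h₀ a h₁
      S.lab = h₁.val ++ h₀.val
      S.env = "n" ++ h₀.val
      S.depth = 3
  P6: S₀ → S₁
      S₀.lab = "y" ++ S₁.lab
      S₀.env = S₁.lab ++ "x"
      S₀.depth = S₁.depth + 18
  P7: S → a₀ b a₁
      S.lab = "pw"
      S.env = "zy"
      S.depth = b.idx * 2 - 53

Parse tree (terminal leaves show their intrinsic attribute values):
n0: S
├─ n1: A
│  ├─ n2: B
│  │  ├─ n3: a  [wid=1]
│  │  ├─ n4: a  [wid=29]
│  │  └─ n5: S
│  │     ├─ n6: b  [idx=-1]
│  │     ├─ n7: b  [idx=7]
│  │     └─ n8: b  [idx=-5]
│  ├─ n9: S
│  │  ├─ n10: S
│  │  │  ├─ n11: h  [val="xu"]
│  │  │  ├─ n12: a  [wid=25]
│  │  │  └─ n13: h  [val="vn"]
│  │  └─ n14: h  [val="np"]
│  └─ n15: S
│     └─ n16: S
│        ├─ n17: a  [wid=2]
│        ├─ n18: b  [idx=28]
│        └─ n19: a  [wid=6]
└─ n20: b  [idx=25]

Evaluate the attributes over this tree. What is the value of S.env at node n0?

"vnxunpyk"

1. n3.wid = 1  [terminal]
2. n4.wid = 29  [terminal]
3. n6.idx = -1  [terminal]
4. n7.idx = 7  [terminal]
5. n8.idx = -5  [terminal]
6. n5.lab = "pv"  ["pv"]
7. n5.env = "xv"  ["xv"]
8. n5.depth = 5  [b₂.idx + 10]
9. n2.lab = true  [a₀.wid > 0]
10. n2.cnt = false  [S.depth > 5]
11. n11.val = "xu"  [terminal]
12. n12.wid = 25  [terminal]
13. n13.val = "vn"  [terminal]
14. n10.lab = "vnxu"  [h₁.val ++ h₀.val]
15. n10.env = "nxu"  ["n" ++ h₀.val]
16. n10.depth = 3  [3]
17. n14.val = "np"  [terminal]
18. n9.lab = "vnxunp"  [S₁.lab ++ h.val]
19. n9.env = "yvnxu"  ["y" ++ S₁.lab]
20. n9.depth = -9  [S₁.depth * -2 - 3]
21. n17.wid = 2  [terminal]
22. n18.idx = 28  [terminal]
23. n19.wid = 6  [terminal]
24. n16.lab = "pw"  ["pw"]
25. n16.env = "zy"  ["zy"]
26. n16.depth = 3  [b.idx * 2 - 53]
27. n15.lab = "ypw"  ["y" ++ S₁.lab]
28. n15.env = "pwx"  [S₁.lab ++ "x"]
29. n15.depth = 21  [S₁.depth + 18]
30. n1.live = "vnxunpy"  [S₀.lab ++ "y"]
31. n1.lim = 5  [5]
32. n20.idx = 25  [terminal]
33. n0.lab = "qn"  ["qn"]
34. n0.env = "vnxunpyk"  [A.live ++ "k"]
35. n0.depth = 0  [b.idx - 25]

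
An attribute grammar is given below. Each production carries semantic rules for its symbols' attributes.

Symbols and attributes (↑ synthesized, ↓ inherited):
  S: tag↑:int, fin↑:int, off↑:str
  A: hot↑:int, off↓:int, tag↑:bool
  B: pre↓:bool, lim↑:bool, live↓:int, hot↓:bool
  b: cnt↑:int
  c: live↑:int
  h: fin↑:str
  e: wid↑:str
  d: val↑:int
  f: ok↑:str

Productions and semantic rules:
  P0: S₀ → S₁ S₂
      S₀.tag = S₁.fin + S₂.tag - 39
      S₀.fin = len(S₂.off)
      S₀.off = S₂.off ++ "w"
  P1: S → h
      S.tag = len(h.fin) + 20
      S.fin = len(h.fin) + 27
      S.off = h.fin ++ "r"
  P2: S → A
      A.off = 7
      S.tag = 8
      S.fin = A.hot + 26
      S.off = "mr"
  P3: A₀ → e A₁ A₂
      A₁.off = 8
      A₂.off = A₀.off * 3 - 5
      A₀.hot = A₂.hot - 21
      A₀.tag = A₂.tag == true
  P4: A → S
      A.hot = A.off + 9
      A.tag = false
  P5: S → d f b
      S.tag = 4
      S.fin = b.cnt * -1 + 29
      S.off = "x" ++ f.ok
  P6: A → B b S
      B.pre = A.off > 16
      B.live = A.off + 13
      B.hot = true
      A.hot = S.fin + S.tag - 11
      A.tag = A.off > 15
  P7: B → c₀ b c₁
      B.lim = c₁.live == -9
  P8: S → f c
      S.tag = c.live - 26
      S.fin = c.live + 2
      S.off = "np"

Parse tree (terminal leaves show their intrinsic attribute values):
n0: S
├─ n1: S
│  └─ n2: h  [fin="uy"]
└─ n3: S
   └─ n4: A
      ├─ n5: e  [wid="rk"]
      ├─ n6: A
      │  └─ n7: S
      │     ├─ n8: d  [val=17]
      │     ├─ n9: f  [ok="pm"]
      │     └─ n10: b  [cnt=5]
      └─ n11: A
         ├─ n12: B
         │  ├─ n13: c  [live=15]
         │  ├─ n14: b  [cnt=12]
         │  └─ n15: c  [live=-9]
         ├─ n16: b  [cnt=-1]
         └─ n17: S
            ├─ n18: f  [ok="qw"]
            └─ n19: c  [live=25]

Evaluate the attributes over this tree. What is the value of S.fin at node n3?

1. n2.fin = "uy"  [terminal]
2. n1.tag = 22  [len(h.fin) + 20]
3. n1.fin = 29  [len(h.fin) + 27]
4. n1.off = "uyr"  [h.fin ++ "r"]
5. n4.off = 7  [7]
6. n5.wid = "rk"  [terminal]
7. n6.off = 8  [8]
8. n8.val = 17  [terminal]
9. n9.ok = "pm"  [terminal]
10. n10.cnt = 5  [terminal]
11. n7.tag = 4  [4]
12. n7.fin = 24  [b.cnt * -1 + 29]
13. n7.off = "xpm"  ["x" ++ f.ok]
14. n6.hot = 17  [A.off + 9]
15. n6.tag = false  [false]
16. n11.off = 16  [A₀.off * 3 - 5]
17. n12.pre = false  [A.off > 16]
18. n12.live = 29  [A.off + 13]
19. n12.hot = true  [true]
20. n13.live = 15  [terminal]
21. n14.cnt = 12  [terminal]
22. n15.live = -9  [terminal]
23. n12.lim = true  [c₁.live == -9]
24. n16.cnt = -1  [terminal]
25. n18.ok = "qw"  [terminal]
26. n19.live = 25  [terminal]
27. n17.tag = -1  [c.live - 26]
28. n17.fin = 27  [c.live + 2]
29. n17.off = "np"  ["np"]
30. n11.hot = 15  [S.fin + S.tag - 11]
31. n11.tag = true  [A.off > 15]
32. n4.hot = -6  [A₂.hot - 21]
33. n4.tag = true  [A₂.tag == true]
34. n3.tag = 8  [8]
35. n3.fin = 20  [A.hot + 26]
36. n3.off = "mr"  ["mr"]
37. n0.tag = -2  [S₁.fin + S₂.tag - 39]
38. n0.fin = 2  [len(S₂.off)]
39. n0.off = "mrw"  [S₂.off ++ "w"]

20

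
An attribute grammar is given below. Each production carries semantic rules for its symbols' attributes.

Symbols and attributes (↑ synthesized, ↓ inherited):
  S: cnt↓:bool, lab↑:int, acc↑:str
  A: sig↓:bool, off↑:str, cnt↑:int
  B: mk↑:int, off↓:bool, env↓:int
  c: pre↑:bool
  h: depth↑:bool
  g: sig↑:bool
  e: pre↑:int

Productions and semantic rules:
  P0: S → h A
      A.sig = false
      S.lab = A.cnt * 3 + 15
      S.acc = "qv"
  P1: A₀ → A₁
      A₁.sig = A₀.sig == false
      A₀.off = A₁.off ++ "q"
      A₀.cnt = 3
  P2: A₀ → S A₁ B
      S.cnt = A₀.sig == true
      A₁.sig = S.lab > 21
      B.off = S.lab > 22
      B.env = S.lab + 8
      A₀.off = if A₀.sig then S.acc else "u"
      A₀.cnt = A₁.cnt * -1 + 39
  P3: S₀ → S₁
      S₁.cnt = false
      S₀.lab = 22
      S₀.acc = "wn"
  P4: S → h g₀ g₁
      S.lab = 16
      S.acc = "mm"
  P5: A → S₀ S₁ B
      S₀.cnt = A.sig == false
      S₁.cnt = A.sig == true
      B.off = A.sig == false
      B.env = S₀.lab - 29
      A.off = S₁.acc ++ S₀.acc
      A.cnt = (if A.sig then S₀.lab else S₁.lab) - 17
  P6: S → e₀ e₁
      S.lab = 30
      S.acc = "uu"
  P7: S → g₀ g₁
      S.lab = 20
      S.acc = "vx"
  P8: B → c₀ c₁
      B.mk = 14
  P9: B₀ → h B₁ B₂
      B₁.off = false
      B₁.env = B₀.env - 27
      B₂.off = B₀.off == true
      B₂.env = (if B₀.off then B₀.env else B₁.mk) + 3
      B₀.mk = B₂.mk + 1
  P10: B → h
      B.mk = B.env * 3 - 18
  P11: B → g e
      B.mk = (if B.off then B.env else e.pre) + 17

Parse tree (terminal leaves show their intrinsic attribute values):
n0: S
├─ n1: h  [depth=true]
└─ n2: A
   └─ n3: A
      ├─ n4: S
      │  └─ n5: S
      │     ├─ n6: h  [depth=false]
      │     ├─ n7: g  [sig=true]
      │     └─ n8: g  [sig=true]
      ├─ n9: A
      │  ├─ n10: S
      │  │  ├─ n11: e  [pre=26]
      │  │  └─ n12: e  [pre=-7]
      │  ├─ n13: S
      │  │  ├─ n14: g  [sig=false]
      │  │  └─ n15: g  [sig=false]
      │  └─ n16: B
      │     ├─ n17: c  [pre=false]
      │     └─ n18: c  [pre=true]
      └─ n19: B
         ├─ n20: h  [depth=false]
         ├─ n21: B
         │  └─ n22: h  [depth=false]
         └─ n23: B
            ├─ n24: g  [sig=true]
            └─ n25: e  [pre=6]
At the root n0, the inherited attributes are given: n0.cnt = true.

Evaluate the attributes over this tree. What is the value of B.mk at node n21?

-9

1. n0.cnt = true  [given at root]
2. n1.depth = true  [terminal]
3. n2.sig = false  [false]
4. n3.sig = true  [A₀.sig == false]
5. n4.cnt = true  [A₀.sig == true]
6. n5.cnt = false  [false]
7. n6.depth = false  [terminal]
8. n7.sig = true  [terminal]
9. n8.sig = true  [terminal]
10. n5.lab = 16  [16]
11. n5.acc = "mm"  ["mm"]
12. n4.lab = 22  [22]
13. n4.acc = "wn"  ["wn"]
14. n9.sig = true  [S.lab > 21]
15. n10.cnt = false  [A.sig == false]
16. n11.pre = 26  [terminal]
17. n12.pre = -7  [terminal]
18. n10.lab = 30  [30]
19. n10.acc = "uu"  ["uu"]
20. n13.cnt = true  [A.sig == true]
21. n14.sig = false  [terminal]
22. n15.sig = false  [terminal]
23. n13.lab = 20  [20]
24. n13.acc = "vx"  ["vx"]
25. n16.off = false  [A.sig == false]
26. n16.env = 1  [S₀.lab - 29]
27. n17.pre = false  [terminal]
28. n18.pre = true  [terminal]
29. n16.mk = 14  [14]
30. n9.off = "vxuu"  [S₁.acc ++ S₀.acc]
31. n9.cnt = 13  [(if A.sig then S₀.lab else S₁.lab) - 17]
32. n19.off = false  [S.lab > 22]
33. n19.env = 30  [S.lab + 8]
34. n20.depth = false  [terminal]
35. n21.off = false  [false]
36. n21.env = 3  [B₀.env - 27]
37. n22.depth = false  [terminal]
38. n21.mk = -9  [B.env * 3 - 18]
39. n23.off = false  [B₀.off == true]
40. n23.env = -6  [(if B₀.off then B₀.env else B₁.mk) + 3]
41. n24.sig = true  [terminal]
42. n25.pre = 6  [terminal]
43. n23.mk = 23  [(if B.off then B.env else e.pre) + 17]
44. n19.mk = 24  [B₂.mk + 1]
45. n3.off = "wn"  [if A₀.sig then S.acc else "u"]
46. n3.cnt = 26  [A₁.cnt * -1 + 39]
47. n2.off = "wnq"  [A₁.off ++ "q"]
48. n2.cnt = 3  [3]
49. n0.lab = 24  [A.cnt * 3 + 15]
50. n0.acc = "qv"  ["qv"]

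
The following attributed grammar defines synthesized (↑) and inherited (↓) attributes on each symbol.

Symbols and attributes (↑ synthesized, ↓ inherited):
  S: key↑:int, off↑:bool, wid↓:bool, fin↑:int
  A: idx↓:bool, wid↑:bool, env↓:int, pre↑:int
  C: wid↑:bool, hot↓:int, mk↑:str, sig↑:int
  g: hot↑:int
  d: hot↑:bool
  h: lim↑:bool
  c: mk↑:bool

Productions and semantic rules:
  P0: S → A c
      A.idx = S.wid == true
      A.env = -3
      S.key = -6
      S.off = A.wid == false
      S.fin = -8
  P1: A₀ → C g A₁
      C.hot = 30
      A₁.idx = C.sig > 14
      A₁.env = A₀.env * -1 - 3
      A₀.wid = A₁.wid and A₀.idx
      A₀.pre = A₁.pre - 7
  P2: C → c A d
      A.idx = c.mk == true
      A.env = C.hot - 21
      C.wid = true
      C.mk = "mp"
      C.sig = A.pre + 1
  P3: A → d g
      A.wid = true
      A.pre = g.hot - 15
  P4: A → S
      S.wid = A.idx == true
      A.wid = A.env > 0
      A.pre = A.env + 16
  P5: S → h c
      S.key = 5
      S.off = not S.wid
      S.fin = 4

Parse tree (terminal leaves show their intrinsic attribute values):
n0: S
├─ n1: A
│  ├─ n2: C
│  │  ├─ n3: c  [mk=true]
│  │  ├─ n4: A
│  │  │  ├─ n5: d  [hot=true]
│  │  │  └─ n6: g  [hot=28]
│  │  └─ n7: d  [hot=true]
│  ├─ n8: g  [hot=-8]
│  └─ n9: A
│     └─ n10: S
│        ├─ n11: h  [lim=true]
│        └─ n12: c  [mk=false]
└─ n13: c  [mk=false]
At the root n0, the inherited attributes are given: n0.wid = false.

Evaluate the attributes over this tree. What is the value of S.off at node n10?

true

1. n0.wid = false  [given at root]
2. n1.idx = false  [S.wid == true]
3. n1.env = -3  [-3]
4. n2.hot = 30  [30]
5. n3.mk = true  [terminal]
6. n4.idx = true  [c.mk == true]
7. n4.env = 9  [C.hot - 21]
8. n5.hot = true  [terminal]
9. n6.hot = 28  [terminal]
10. n4.wid = true  [true]
11. n4.pre = 13  [g.hot - 15]
12. n7.hot = true  [terminal]
13. n2.wid = true  [true]
14. n2.mk = "mp"  ["mp"]
15. n2.sig = 14  [A.pre + 1]
16. n8.hot = -8  [terminal]
17. n9.idx = false  [C.sig > 14]
18. n9.env = 0  [A₀.env * -1 - 3]
19. n10.wid = false  [A.idx == true]
20. n11.lim = true  [terminal]
21. n12.mk = false  [terminal]
22. n10.key = 5  [5]
23. n10.off = true  [not S.wid]
24. n10.fin = 4  [4]
25. n9.wid = false  [A.env > 0]
26. n9.pre = 16  [A.env + 16]
27. n1.wid = false  [A₁.wid and A₀.idx]
28. n1.pre = 9  [A₁.pre - 7]
29. n13.mk = false  [terminal]
30. n0.key = -6  [-6]
31. n0.off = true  [A.wid == false]
32. n0.fin = -8  [-8]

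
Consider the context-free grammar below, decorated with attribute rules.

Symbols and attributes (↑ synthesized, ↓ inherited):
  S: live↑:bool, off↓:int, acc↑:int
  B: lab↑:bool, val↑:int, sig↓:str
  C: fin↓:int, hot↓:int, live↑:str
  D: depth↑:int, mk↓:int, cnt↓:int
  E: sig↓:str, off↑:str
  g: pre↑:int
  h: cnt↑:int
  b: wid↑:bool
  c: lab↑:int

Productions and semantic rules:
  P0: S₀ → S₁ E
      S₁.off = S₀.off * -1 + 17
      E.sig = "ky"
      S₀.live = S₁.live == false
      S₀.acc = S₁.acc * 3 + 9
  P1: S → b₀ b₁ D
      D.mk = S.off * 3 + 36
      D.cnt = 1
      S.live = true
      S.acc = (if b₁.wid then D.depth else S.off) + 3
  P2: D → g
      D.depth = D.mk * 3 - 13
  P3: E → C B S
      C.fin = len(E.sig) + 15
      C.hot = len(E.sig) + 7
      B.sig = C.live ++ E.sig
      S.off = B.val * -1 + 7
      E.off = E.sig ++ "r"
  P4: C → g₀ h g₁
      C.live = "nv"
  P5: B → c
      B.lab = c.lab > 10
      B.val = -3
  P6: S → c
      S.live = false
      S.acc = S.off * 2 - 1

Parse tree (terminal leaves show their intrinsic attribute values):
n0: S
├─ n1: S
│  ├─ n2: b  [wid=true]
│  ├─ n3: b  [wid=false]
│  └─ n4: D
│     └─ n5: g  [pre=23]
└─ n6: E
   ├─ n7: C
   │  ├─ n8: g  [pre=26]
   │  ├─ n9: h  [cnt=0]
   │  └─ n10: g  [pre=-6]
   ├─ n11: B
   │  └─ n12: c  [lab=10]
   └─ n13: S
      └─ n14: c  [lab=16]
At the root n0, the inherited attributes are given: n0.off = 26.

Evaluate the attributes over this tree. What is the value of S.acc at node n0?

-9

1. n0.off = 26  [given at root]
2. n1.off = -9  [S₀.off * -1 + 17]
3. n2.wid = true  [terminal]
4. n3.wid = false  [terminal]
5. n4.mk = 9  [S.off * 3 + 36]
6. n4.cnt = 1  [1]
7. n5.pre = 23  [terminal]
8. n4.depth = 14  [D.mk * 3 - 13]
9. n1.live = true  [true]
10. n1.acc = -6  [(if b₁.wid then D.depth else S.off) + 3]
11. n6.sig = "ky"  ["ky"]
12. n7.fin = 17  [len(E.sig) + 15]
13. n7.hot = 9  [len(E.sig) + 7]
14. n8.pre = 26  [terminal]
15. n9.cnt = 0  [terminal]
16. n10.pre = -6  [terminal]
17. n7.live = "nv"  ["nv"]
18. n11.sig = "nvky"  [C.live ++ E.sig]
19. n12.lab = 10  [terminal]
20. n11.lab = false  [c.lab > 10]
21. n11.val = -3  [-3]
22. n13.off = 10  [B.val * -1 + 7]
23. n14.lab = 16  [terminal]
24. n13.live = false  [false]
25. n13.acc = 19  [S.off * 2 - 1]
26. n6.off = "kyr"  [E.sig ++ "r"]
27. n0.live = false  [S₁.live == false]
28. n0.acc = -9  [S₁.acc * 3 + 9]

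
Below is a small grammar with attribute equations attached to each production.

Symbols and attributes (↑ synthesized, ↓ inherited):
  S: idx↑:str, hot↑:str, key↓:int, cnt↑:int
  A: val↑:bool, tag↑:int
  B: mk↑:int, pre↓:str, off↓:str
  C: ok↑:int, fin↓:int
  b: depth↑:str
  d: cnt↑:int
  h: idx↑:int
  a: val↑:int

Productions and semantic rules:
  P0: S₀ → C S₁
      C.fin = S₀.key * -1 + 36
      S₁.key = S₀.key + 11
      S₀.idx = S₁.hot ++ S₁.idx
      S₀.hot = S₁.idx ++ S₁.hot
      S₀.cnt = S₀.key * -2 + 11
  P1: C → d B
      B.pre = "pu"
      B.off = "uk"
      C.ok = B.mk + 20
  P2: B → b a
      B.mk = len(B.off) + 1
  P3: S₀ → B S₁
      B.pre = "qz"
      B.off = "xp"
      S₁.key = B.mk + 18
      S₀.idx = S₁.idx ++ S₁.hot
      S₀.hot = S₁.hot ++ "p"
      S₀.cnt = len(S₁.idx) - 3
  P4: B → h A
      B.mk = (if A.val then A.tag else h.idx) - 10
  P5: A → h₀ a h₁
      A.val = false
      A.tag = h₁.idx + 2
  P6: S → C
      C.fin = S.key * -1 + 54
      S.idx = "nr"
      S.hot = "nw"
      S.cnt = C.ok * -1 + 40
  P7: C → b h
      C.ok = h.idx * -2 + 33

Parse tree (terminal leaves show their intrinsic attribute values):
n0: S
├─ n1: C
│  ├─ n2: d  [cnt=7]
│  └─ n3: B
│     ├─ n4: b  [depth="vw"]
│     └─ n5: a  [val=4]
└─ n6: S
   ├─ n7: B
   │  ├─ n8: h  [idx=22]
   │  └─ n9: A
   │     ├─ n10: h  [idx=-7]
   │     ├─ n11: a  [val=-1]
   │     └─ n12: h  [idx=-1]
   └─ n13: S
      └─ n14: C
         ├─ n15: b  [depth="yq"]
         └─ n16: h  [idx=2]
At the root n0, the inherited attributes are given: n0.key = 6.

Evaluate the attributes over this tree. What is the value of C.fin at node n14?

1. n0.key = 6  [given at root]
2. n1.fin = 30  [S₀.key * -1 + 36]
3. n2.cnt = 7  [terminal]
4. n3.pre = "pu"  ["pu"]
5. n3.off = "uk"  ["uk"]
6. n4.depth = "vw"  [terminal]
7. n5.val = 4  [terminal]
8. n3.mk = 3  [len(B.off) + 1]
9. n1.ok = 23  [B.mk + 20]
10. n6.key = 17  [S₀.key + 11]
11. n7.pre = "qz"  ["qz"]
12. n7.off = "xp"  ["xp"]
13. n8.idx = 22  [terminal]
14. n10.idx = -7  [terminal]
15. n11.val = -1  [terminal]
16. n12.idx = -1  [terminal]
17. n9.val = false  [false]
18. n9.tag = 1  [h₁.idx + 2]
19. n7.mk = 12  [(if A.val then A.tag else h.idx) - 10]
20. n13.key = 30  [B.mk + 18]
21. n14.fin = 24  [S.key * -1 + 54]
22. n15.depth = "yq"  [terminal]
23. n16.idx = 2  [terminal]
24. n14.ok = 29  [h.idx * -2 + 33]
25. n13.idx = "nr"  ["nr"]
26. n13.hot = "nw"  ["nw"]
27. n13.cnt = 11  [C.ok * -1 + 40]
28. n6.idx = "nrnw"  [S₁.idx ++ S₁.hot]
29. n6.hot = "nwp"  [S₁.hot ++ "p"]
30. n6.cnt = -1  [len(S₁.idx) - 3]
31. n0.idx = "nwpnrnw"  [S₁.hot ++ S₁.idx]
32. n0.hot = "nrnwnwp"  [S₁.idx ++ S₁.hot]
33. n0.cnt = -1  [S₀.key * -2 + 11]

24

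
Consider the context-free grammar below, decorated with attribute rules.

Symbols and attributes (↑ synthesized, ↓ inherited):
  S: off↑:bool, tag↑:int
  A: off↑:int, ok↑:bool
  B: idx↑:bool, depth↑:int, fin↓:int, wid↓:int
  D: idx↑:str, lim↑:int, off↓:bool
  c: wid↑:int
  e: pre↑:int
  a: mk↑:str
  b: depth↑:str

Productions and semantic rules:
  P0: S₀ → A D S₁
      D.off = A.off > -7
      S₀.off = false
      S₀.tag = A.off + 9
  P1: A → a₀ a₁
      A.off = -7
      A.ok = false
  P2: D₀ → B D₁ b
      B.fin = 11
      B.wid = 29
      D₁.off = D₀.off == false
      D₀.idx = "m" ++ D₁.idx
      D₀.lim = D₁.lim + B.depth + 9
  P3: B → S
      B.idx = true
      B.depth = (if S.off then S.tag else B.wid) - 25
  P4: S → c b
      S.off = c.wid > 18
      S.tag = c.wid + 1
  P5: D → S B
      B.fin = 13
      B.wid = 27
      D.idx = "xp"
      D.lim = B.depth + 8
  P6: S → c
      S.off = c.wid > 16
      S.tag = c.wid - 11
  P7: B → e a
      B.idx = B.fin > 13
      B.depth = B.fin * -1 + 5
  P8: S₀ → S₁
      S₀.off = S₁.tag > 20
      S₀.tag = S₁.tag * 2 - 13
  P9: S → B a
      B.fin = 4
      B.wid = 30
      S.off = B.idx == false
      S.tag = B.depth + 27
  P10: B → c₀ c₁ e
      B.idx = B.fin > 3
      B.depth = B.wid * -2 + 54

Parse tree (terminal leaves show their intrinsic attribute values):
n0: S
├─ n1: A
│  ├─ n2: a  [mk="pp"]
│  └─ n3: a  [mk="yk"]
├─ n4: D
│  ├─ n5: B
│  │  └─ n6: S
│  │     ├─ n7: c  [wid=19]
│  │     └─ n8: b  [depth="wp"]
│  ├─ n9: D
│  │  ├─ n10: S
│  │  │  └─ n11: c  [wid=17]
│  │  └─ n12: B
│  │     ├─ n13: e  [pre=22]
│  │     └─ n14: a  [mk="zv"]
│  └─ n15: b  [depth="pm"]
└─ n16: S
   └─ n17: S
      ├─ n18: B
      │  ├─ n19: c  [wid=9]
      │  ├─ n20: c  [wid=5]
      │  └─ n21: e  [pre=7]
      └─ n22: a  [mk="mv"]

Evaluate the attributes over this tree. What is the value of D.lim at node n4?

1. n2.mk = "pp"  [terminal]
2. n3.mk = "yk"  [terminal]
3. n1.off = -7  [-7]
4. n1.ok = false  [false]
5. n4.off = false  [A.off > -7]
6. n5.fin = 11  [11]
7. n5.wid = 29  [29]
8. n7.wid = 19  [terminal]
9. n8.depth = "wp"  [terminal]
10. n6.off = true  [c.wid > 18]
11. n6.tag = 20  [c.wid + 1]
12. n5.idx = true  [true]
13. n5.depth = -5  [(if S.off then S.tag else B.wid) - 25]
14. n9.off = true  [D₀.off == false]
15. n11.wid = 17  [terminal]
16. n10.off = true  [c.wid > 16]
17. n10.tag = 6  [c.wid - 11]
18. n12.fin = 13  [13]
19. n12.wid = 27  [27]
20. n13.pre = 22  [terminal]
21. n14.mk = "zv"  [terminal]
22. n12.idx = false  [B.fin > 13]
23. n12.depth = -8  [B.fin * -1 + 5]
24. n9.idx = "xp"  ["xp"]
25. n9.lim = 0  [B.depth + 8]
26. n15.depth = "pm"  [terminal]
27. n4.idx = "mxp"  ["m" ++ D₁.idx]
28. n4.lim = 4  [D₁.lim + B.depth + 9]
29. n18.fin = 4  [4]
30. n18.wid = 30  [30]
31. n19.wid = 9  [terminal]
32. n20.wid = 5  [terminal]
33. n21.pre = 7  [terminal]
34. n18.idx = true  [B.fin > 3]
35. n18.depth = -6  [B.wid * -2 + 54]
36. n22.mk = "mv"  [terminal]
37. n17.off = false  [B.idx == false]
38. n17.tag = 21  [B.depth + 27]
39. n16.off = true  [S₁.tag > 20]
40. n16.tag = 29  [S₁.tag * 2 - 13]
41. n0.off = false  [false]
42. n0.tag = 2  [A.off + 9]

4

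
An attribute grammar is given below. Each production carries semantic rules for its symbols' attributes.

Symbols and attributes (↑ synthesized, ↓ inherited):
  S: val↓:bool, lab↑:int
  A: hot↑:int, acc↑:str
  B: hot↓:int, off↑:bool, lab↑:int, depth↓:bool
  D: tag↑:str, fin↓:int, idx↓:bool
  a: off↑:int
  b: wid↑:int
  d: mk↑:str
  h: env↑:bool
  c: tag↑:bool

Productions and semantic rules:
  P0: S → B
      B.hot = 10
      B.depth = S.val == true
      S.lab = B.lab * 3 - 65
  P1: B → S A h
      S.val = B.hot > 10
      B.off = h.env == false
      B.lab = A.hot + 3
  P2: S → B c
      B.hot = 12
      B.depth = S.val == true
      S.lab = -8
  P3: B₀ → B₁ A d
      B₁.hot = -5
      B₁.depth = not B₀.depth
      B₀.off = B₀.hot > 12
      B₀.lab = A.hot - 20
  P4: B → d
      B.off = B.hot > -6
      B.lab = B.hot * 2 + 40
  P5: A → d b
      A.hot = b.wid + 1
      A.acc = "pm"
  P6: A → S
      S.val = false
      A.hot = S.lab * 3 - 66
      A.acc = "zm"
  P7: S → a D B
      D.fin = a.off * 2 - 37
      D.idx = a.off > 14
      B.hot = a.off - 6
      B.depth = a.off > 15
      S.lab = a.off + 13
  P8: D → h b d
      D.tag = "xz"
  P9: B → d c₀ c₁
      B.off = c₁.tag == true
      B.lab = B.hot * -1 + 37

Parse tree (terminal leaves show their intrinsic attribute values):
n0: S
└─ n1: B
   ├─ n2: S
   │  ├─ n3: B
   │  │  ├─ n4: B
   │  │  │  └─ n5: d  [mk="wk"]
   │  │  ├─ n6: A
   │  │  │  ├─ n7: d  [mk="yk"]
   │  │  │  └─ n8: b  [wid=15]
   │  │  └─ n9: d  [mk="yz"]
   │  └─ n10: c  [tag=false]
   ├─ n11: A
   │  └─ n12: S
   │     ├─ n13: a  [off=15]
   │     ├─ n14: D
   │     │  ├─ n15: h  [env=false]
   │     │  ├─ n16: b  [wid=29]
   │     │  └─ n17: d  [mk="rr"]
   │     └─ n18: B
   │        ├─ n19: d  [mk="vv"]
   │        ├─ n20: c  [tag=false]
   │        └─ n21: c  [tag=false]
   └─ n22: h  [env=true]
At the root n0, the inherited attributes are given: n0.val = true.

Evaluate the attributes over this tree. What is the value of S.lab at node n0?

1. n0.val = true  [given at root]
2. n1.hot = 10  [10]
3. n1.depth = true  [S.val == true]
4. n2.val = false  [B.hot > 10]
5. n3.hot = 12  [12]
6. n3.depth = false  [S.val == true]
7. n4.hot = -5  [-5]
8. n4.depth = true  [not B₀.depth]
9. n5.mk = "wk"  [terminal]
10. n4.off = true  [B.hot > -6]
11. n4.lab = 30  [B.hot * 2 + 40]
12. n7.mk = "yk"  [terminal]
13. n8.wid = 15  [terminal]
14. n6.hot = 16  [b.wid + 1]
15. n6.acc = "pm"  ["pm"]
16. n9.mk = "yz"  [terminal]
17. n3.off = false  [B₀.hot > 12]
18. n3.lab = -4  [A.hot - 20]
19. n10.tag = false  [terminal]
20. n2.lab = -8  [-8]
21. n12.val = false  [false]
22. n13.off = 15  [terminal]
23. n14.fin = -7  [a.off * 2 - 37]
24. n14.idx = true  [a.off > 14]
25. n15.env = false  [terminal]
26. n16.wid = 29  [terminal]
27. n17.mk = "rr"  [terminal]
28. n14.tag = "xz"  ["xz"]
29. n18.hot = 9  [a.off - 6]
30. n18.depth = false  [a.off > 15]
31. n19.mk = "vv"  [terminal]
32. n20.tag = false  [terminal]
33. n21.tag = false  [terminal]
34. n18.off = false  [c₁.tag == true]
35. n18.lab = 28  [B.hot * -1 + 37]
36. n12.lab = 28  [a.off + 13]
37. n11.hot = 18  [S.lab * 3 - 66]
38. n11.acc = "zm"  ["zm"]
39. n22.env = true  [terminal]
40. n1.off = false  [h.env == false]
41. n1.lab = 21  [A.hot + 3]
42. n0.lab = -2  [B.lab * 3 - 65]

-2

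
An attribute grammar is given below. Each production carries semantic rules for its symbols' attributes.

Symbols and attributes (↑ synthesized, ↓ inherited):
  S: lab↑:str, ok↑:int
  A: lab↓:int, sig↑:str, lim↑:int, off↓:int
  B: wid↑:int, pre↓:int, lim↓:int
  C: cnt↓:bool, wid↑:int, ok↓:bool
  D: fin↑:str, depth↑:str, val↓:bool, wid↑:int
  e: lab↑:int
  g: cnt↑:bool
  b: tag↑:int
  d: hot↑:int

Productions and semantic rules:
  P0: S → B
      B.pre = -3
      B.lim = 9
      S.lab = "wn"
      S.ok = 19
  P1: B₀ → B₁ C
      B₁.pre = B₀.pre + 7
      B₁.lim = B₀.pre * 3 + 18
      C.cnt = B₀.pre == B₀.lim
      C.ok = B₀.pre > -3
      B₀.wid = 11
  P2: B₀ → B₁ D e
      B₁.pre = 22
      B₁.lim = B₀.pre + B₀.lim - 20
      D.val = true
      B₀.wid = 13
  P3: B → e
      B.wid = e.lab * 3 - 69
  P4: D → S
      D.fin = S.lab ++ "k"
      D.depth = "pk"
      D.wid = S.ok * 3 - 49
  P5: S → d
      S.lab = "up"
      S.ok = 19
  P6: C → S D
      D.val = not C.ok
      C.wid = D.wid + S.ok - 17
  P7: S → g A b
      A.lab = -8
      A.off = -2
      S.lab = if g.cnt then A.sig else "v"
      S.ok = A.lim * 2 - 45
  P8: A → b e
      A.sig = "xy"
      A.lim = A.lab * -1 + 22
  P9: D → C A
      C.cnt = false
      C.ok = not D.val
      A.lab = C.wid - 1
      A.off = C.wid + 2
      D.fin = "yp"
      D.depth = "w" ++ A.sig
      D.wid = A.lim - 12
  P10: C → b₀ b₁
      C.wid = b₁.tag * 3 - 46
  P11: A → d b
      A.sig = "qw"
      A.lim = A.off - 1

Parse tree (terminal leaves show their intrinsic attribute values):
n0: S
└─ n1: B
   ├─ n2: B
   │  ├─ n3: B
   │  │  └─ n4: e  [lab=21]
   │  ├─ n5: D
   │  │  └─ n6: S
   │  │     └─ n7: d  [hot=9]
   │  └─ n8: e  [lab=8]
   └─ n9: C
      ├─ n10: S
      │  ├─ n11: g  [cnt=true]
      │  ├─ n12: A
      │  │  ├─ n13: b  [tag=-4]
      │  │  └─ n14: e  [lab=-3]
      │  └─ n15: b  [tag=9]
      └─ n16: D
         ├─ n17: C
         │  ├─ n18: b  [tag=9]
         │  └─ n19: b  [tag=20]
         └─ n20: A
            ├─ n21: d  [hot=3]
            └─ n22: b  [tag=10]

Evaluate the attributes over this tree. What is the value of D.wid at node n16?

1. n1.pre = -3  [-3]
2. n1.lim = 9  [9]
3. n2.pre = 4  [B₀.pre + 7]
4. n2.lim = 9  [B₀.pre * 3 + 18]
5. n3.pre = 22  [22]
6. n3.lim = -7  [B₀.pre + B₀.lim - 20]
7. n4.lab = 21  [terminal]
8. n3.wid = -6  [e.lab * 3 - 69]
9. n5.val = true  [true]
10. n7.hot = 9  [terminal]
11. n6.lab = "up"  ["up"]
12. n6.ok = 19  [19]
13. n5.fin = "upk"  [S.lab ++ "k"]
14. n5.depth = "pk"  ["pk"]
15. n5.wid = 8  [S.ok * 3 - 49]
16. n8.lab = 8  [terminal]
17. n2.wid = 13  [13]
18. n9.cnt = false  [B₀.pre == B₀.lim]
19. n9.ok = false  [B₀.pre > -3]
20. n11.cnt = true  [terminal]
21. n12.lab = -8  [-8]
22. n12.off = -2  [-2]
23. n13.tag = -4  [terminal]
24. n14.lab = -3  [terminal]
25. n12.sig = "xy"  ["xy"]
26. n12.lim = 30  [A.lab * -1 + 22]
27. n15.tag = 9  [terminal]
28. n10.lab = "xy"  [if g.cnt then A.sig else "v"]
29. n10.ok = 15  [A.lim * 2 - 45]
30. n16.val = true  [not C.ok]
31. n17.cnt = false  [false]
32. n17.ok = false  [not D.val]
33. n18.tag = 9  [terminal]
34. n19.tag = 20  [terminal]
35. n17.wid = 14  [b₁.tag * 3 - 46]
36. n20.lab = 13  [C.wid - 1]
37. n20.off = 16  [C.wid + 2]
38. n21.hot = 3  [terminal]
39. n22.tag = 10  [terminal]
40. n20.sig = "qw"  ["qw"]
41. n20.lim = 15  [A.off - 1]
42. n16.fin = "yp"  ["yp"]
43. n16.depth = "wqw"  ["w" ++ A.sig]
44. n16.wid = 3  [A.lim - 12]
45. n9.wid = 1  [D.wid + S.ok - 17]
46. n1.wid = 11  [11]
47. n0.lab = "wn"  ["wn"]
48. n0.ok = 19  [19]

3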